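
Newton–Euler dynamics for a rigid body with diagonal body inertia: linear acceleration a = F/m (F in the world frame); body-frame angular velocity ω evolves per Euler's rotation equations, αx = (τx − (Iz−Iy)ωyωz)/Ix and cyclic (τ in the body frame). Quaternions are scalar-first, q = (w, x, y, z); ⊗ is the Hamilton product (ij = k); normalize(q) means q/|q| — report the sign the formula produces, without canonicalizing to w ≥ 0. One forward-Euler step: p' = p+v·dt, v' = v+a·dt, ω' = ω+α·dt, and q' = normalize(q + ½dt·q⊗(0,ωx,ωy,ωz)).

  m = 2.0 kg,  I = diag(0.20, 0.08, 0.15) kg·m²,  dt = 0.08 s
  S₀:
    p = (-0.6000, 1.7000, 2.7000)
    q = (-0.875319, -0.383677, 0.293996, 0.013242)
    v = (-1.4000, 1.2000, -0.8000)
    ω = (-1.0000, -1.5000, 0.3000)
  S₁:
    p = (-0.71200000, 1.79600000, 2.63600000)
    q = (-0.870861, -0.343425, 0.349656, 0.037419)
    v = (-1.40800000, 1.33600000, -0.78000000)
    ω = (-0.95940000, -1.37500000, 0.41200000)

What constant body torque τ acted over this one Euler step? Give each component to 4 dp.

ω₁ − ω₀ = (0.04060000, 0.12500000, 0.11200000)
τ = I·(Δω/dt) + ω₀×(Iω₀) = (0.0700, 0.1100, 0.0300)

τ = (0.0700, 0.1100, 0.0300)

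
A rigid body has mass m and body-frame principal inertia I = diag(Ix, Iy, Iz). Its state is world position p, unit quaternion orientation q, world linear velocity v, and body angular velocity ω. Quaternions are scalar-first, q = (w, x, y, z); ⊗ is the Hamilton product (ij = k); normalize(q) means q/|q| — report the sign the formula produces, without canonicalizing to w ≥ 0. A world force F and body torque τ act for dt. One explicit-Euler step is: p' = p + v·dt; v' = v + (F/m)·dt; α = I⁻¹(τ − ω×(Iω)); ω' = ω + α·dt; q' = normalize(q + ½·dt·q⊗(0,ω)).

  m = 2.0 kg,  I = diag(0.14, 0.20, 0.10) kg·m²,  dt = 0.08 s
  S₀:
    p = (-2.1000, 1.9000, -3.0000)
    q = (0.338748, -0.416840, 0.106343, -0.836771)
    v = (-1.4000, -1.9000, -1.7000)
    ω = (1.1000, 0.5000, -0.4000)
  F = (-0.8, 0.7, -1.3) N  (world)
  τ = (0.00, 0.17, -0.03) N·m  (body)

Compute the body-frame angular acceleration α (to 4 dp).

α = (-0.1429, 0.9380, -0.6300)

gyro term ω×Iω = (0.0200, -0.0176, 0.0330)
(τ − ω×Iω)/I = (-0.1429, 0.9380, -0.6300)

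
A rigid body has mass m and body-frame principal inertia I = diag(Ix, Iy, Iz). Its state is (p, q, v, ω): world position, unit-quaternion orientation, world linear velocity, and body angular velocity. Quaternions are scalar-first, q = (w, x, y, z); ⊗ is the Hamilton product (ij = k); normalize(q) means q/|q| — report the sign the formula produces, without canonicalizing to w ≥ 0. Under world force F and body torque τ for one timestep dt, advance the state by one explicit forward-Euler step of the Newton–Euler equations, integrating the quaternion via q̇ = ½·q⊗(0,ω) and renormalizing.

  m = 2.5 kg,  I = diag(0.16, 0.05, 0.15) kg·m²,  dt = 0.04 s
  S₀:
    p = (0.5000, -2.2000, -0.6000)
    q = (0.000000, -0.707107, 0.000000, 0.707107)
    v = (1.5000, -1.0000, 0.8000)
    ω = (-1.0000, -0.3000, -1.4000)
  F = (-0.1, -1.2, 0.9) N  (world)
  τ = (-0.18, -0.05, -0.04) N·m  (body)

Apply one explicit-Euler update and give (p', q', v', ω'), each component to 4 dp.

a = (-0.0400, -0.4800, 0.3600)
new position p' = (0.5600, -2.2400, -0.5680)
v' = v + a·dt = (1.4984, -1.0192, 0.8144)
gyro term ω×Iω = (0.0420, 0.0140, -0.0330)
angular accel α = (-1.3875, -1.2800, -0.0467)
ω + α·dt = (-1.0555, -0.3512, -1.4019)
q⊗(0,ω) = (0.2828428, 0.2121321, -1.6970568, 0.2121321)
q' = normalize(q + ½dt·q⊗(0,ω)) = (0.0057, -0.7024, -0.0339, 0.7109)

p' = (0.5600, -2.2400, -0.5680)
q' = (0.0057, -0.7024, -0.0339, 0.7109)
v' = (1.4984, -1.0192, 0.8144)
ω' = (-1.0555, -0.3512, -1.4019)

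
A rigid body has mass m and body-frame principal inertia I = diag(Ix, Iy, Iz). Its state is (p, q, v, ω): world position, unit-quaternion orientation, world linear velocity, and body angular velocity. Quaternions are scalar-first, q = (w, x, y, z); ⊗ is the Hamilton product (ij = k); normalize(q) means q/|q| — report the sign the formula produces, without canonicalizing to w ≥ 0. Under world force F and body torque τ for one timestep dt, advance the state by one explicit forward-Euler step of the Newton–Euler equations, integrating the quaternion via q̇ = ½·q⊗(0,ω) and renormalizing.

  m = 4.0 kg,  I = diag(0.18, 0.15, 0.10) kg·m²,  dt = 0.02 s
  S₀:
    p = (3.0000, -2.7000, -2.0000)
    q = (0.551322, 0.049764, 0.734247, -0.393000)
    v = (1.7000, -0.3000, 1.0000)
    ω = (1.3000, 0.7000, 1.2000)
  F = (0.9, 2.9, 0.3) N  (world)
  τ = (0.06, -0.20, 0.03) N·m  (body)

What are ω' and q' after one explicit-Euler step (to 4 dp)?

(τ − ω×Iω)/I = (0.5667, -2.1653, 0.5730)
ω + α·dt = (1.3113, 0.6567, 1.2115)
2q̇ = q⊗(0,ω) = (-0.1070661, 1.8729150, -0.1846914, -0.2580999)
updated quaternion q' = (0.5502, 0.0685, 0.7323, -0.3955)

ω' = (1.3113, 0.6567, 1.2115)
q' = (0.5502, 0.0685, 0.7323, -0.3955)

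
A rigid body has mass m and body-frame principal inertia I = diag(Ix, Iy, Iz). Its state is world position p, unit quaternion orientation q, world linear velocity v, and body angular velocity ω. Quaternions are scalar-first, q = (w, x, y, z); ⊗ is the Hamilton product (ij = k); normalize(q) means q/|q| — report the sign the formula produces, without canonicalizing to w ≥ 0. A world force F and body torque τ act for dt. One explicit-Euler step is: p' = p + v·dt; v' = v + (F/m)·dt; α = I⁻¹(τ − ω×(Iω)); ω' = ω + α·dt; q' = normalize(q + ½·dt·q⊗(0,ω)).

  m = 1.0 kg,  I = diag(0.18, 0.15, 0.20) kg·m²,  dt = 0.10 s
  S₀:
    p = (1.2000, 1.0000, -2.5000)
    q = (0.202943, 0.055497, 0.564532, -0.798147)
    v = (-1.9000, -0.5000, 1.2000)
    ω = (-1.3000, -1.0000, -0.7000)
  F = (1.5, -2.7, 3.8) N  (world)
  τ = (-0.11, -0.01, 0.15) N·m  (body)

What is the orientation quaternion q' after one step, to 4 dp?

2q̇ = q⊗(0,ω) = (0.0779752, -1.4571453, 0.8734960, 0.5363345)
q' = normalize(q + ½dt·q⊗(0,ω)) = (0.2060, -0.0173, 0.6058, -0.7683)

q' = (0.2060, -0.0173, 0.6058, -0.7683)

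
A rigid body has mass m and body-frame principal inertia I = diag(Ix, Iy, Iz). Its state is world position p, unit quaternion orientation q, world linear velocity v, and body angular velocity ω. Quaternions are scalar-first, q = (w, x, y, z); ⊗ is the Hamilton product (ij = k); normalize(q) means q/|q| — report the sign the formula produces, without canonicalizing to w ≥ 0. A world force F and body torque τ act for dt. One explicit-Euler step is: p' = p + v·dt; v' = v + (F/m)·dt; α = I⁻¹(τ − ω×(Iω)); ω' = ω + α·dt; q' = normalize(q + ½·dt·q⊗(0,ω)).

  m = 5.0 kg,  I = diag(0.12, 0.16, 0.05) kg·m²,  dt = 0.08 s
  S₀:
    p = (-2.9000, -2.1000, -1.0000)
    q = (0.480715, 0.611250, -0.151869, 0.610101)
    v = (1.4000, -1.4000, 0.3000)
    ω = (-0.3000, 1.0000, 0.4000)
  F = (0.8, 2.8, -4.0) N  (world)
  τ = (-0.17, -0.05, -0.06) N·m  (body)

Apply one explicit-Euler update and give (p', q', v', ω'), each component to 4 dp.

p' = (-2.7880, -2.2120, -0.9760)
q' = (0.4839, 0.5781, -0.1496, 0.6398)
v' = (1.4128, -1.3552, 0.2360)
ω' = (-0.3840, 0.9792, 0.3232)

p + v·dt = (-2.7880, -2.2120, -0.9760)
v + (F/m)dt = (1.4128, -1.3552, 0.2360)
angular accel α = (-1.0500, -0.2600, -0.9600)
ω' = ω + α·dt = (-0.3840, 0.9792, 0.3232)
Hamilton product q⊗(0,ω) = (0.0912036, -0.8150631, 0.0531847, 0.7579753)
q' = normalize(q + ½dt·q⊗(0,ω)) = (0.4839, 0.5781, -0.1496, 0.6398)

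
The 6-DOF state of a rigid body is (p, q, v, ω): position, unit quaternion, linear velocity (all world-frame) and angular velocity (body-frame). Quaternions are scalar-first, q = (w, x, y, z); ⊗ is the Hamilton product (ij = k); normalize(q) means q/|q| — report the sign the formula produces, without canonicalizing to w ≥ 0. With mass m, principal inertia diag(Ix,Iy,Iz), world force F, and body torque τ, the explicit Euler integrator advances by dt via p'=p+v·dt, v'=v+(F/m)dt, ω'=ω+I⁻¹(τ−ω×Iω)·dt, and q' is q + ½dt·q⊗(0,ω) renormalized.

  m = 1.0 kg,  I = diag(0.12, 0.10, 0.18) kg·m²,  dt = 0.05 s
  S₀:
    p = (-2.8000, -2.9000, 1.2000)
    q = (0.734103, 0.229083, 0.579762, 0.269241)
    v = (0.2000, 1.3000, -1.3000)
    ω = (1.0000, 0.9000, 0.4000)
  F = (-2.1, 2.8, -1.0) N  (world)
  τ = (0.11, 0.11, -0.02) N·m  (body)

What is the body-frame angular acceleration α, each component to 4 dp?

α = (0.6767, 1.3400, -0.0111)

ω×(Iω) gyroscopic = (0.0288, -0.0240, -0.0180)
α = I⁻¹(τ − ω×Iω) = (0.6767, 1.3400, -0.0111)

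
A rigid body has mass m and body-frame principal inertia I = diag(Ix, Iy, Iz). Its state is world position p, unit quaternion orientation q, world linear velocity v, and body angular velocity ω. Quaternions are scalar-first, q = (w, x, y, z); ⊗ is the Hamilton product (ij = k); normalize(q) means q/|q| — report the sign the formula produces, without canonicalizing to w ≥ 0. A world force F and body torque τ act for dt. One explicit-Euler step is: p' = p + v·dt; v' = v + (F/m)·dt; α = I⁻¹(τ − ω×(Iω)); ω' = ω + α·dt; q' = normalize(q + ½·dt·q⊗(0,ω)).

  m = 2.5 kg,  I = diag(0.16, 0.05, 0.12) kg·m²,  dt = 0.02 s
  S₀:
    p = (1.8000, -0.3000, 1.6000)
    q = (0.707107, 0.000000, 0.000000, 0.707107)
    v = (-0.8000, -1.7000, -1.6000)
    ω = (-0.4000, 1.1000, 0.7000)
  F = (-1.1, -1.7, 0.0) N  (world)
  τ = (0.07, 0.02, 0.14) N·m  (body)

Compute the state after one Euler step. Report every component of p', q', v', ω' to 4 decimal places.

p' = (1.7840, -0.3340, 1.5680)
q' = (0.7021, -0.0106, 0.0049, 0.7120)
v' = (-0.8088, -1.7136, -1.6000)
ω' = (-0.3980, 1.1125, 0.7153)

gyro term ω×Iω = (0.0539, -0.0112, 0.0484)
α = I⁻¹(τ − ω×Iω) = (0.1006, 0.6240, 0.7633)
ω + α·dt = (-0.3980, 1.1125, 0.7153)
q⊗(0,ω) = (-0.4949749, -1.0606605, 0.4949749, 0.4949749)
updated quaternion q' = (0.7021, -0.0106, 0.0049, 0.7120)
a = (-0.4400, -0.6800, 0.0000)
p' = p + v·dt = (1.7840, -0.3340, 1.5680)
v + (F/m)dt = (-0.8088, -1.7136, -1.6000)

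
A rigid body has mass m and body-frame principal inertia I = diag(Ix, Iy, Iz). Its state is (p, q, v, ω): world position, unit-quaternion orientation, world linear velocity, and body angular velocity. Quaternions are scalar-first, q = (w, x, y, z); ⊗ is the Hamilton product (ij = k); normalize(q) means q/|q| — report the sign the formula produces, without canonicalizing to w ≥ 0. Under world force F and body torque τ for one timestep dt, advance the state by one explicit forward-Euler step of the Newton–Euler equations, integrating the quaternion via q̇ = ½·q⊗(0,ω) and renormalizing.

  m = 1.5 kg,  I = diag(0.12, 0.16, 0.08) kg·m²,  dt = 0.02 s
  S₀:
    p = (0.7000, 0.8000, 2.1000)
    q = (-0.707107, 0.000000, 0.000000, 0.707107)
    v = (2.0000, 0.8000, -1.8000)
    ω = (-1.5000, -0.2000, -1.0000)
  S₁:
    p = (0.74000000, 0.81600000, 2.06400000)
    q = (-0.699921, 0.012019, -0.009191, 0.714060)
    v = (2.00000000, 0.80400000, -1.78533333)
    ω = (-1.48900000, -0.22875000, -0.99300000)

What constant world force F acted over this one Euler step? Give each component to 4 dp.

velocity change Δv = (0.00000000, 0.00400000, 0.01466667)
F = m·Δv/dt = (0.0000, 0.3000, 1.1000)

F = (0.0000, 0.3000, 1.1000)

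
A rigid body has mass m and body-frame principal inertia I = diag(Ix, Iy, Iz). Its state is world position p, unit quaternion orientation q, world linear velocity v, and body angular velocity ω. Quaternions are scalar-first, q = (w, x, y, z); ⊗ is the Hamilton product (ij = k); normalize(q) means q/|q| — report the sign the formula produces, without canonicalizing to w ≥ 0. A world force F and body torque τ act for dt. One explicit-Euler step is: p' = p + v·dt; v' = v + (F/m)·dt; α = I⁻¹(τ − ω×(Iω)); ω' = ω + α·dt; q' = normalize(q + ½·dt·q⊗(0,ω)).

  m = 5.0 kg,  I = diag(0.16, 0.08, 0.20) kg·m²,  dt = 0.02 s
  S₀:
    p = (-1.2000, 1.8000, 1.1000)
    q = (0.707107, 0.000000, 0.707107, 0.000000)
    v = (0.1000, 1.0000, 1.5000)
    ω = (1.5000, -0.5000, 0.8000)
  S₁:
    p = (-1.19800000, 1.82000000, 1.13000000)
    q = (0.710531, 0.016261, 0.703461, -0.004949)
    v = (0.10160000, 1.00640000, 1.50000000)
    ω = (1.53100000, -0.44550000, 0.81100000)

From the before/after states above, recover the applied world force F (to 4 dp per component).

F = (0.4000, 1.6000, 0.0000)

velocity change Δv = (0.00160000, 0.00640000, 0.00000000)
applied force F = (0.4000, 1.6000, 0.0000)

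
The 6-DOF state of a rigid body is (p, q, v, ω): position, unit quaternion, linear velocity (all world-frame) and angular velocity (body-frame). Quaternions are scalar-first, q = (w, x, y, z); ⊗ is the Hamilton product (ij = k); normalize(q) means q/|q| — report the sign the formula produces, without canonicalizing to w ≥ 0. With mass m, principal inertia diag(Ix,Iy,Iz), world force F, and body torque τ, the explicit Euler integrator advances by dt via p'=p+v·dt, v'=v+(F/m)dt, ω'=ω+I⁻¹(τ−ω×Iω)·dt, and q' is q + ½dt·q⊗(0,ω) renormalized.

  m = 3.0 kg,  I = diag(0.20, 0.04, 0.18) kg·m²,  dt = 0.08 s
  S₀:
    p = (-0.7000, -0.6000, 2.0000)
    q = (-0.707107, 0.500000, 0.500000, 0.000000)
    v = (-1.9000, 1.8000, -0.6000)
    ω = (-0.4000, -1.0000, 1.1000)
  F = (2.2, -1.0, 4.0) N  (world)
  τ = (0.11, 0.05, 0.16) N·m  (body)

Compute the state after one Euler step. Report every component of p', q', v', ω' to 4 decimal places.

p' = (-0.8520, -0.4560, 1.9520)
q' = (-0.6778, 0.5323, 0.5053, -0.0430)
v' = (-1.8413, 1.7733, -0.4933)
ω' = (-0.2944, -0.8824, 1.1996)

p' = p + v·dt = (-0.8520, -0.4560, 1.9520)
v' = v + a·dt = (-1.8413, 1.7733, -0.4933)
(τ − ω×Iω)/I = (1.3200, 1.4700, 1.2444)
ω' = ω + α·dt = (-0.2944, -0.8824, 1.1996)
Hamilton product q⊗(0,ω) = (0.7000000, 0.8328428, 0.1571070, -1.0778177)
updated quaternion q' = (-0.6778, 0.5323, 0.5053, -0.0430)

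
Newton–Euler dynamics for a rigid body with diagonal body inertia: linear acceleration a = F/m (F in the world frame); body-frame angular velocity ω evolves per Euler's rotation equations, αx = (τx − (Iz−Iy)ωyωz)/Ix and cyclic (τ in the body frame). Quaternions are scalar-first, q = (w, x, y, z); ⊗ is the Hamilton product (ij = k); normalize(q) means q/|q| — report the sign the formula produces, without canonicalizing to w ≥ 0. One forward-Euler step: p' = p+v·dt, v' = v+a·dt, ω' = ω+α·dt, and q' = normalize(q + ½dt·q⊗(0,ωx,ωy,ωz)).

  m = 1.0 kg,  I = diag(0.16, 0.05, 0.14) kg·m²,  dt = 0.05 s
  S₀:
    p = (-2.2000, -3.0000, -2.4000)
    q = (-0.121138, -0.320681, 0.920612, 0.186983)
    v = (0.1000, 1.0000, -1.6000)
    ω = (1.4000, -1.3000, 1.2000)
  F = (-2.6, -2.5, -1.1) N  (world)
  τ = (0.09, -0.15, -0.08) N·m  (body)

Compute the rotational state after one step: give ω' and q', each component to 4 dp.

ω' = (1.4720, -1.4836, 1.0999)
q' = (-0.0855, -0.2908, 0.9392, 0.1613)

gyro term ω×Iω = (-0.1404, 0.0336, 0.2002)
α = I⁻¹(τ − ω×Iω) = (1.4400, -3.6720, -2.0014)
new body rate ω' = (1.4720, -1.4836, 1.0999)
2q̇ = q⊗(0,ω) = (1.4213694, 1.1782191, 0.8040728, -1.0173371)
q + ½dt·q⊗(0,ω), renormalized = (-0.0855, -0.2908, 0.9392, 0.1613)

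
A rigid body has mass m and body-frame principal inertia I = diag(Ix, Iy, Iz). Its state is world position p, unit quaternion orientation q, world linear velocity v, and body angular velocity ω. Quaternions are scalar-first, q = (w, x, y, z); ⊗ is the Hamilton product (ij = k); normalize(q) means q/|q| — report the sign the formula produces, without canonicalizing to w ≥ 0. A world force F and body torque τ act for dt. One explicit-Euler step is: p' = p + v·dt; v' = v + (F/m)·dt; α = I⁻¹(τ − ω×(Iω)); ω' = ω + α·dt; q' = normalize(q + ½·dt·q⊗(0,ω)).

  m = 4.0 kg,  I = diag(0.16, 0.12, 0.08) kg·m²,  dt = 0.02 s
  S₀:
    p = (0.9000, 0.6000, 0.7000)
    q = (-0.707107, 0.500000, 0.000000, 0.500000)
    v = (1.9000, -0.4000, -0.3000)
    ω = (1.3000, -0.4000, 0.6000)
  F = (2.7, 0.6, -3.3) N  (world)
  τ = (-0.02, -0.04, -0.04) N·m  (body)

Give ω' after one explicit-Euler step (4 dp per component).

ω×(Iω) gyroscopic = (0.0096, 0.0624, 0.0208)
angular accel α = (-0.1850, -0.8533, -0.7600)
ω' = ω + α·dt = (1.2963, -0.4171, 0.5848)

ω' = (1.2963, -0.4171, 0.5848)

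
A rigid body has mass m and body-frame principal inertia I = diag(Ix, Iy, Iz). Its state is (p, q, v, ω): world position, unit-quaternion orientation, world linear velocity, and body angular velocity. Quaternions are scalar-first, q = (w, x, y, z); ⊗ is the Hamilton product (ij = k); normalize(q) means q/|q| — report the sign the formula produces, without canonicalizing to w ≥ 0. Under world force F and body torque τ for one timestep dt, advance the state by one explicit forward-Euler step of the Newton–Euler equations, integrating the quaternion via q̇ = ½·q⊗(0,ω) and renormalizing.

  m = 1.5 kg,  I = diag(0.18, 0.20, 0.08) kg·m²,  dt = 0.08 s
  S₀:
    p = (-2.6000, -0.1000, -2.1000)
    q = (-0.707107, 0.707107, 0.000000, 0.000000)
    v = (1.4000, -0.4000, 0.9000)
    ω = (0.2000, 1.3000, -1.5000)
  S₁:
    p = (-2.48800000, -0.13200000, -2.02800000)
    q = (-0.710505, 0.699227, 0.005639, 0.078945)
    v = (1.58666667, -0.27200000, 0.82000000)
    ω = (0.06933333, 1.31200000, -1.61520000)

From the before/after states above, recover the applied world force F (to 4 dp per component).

F = (3.5000, 2.4000, -1.5000)

Δv = v₁−v₀ = (0.18666667, 0.12800000, -0.08000000)
m·(v₁−v₀)/dt = (3.5000, 2.4000, -1.5000)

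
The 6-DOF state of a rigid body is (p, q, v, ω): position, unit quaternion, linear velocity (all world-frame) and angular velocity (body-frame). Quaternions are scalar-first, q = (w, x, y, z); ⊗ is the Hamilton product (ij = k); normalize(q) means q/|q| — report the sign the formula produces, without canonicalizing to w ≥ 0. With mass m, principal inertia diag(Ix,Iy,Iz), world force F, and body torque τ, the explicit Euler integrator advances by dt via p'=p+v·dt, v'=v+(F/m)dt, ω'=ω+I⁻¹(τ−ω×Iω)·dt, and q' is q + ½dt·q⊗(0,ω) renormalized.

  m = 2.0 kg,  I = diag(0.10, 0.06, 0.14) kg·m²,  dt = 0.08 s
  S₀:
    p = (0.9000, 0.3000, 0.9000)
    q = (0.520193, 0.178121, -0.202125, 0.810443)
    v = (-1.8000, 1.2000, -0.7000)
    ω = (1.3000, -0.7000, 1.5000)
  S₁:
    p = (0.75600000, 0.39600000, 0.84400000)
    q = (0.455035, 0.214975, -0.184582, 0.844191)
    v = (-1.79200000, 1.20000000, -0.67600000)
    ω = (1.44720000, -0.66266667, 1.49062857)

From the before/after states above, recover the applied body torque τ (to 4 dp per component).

Δω = ω₁−ω₀ = (0.14720000, 0.03733333, -0.00937143)
τ = I·(Δω/dt) + ω₀×(Iω₀) = (0.1000, -0.0500, 0.0200)

τ = (0.1000, -0.0500, 0.0200)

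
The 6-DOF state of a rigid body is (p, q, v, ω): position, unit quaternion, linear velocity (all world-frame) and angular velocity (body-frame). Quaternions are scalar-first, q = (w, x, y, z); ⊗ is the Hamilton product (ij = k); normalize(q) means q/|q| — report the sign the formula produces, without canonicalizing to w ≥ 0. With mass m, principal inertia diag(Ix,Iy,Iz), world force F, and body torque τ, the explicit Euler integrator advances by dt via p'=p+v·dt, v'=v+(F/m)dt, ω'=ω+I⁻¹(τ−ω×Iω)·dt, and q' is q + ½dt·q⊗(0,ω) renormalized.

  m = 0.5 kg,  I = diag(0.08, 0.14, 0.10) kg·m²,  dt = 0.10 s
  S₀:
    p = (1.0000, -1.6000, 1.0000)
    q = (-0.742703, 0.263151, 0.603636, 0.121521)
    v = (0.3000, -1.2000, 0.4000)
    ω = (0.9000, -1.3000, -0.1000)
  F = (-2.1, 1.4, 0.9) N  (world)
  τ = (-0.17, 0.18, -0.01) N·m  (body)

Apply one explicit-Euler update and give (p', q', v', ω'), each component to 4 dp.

precession coupling ω×(Iω) = (-0.0052, 0.0018, -0.0702)
angular accel α = (-2.0600, 1.2729, 0.6020)
ω' = ω + α·dt = (0.6940, -1.1727, -0.0398)
q⊗(0,ω) = (0.5600430, -0.5708190, 1.1011979, -0.8110984)
q' = normalize(q + ½dt·q⊗(0,ω)) = (-0.7125, 0.2339, 0.6566, 0.0807)
linear accel F/m = (-4.2000, 2.8000, 1.8000)
p' = p + v·dt = (1.0300, -1.7200, 1.0400)
v + (F/m)dt = (-0.1200, -0.9200, 0.5800)

p' = (1.0300, -1.7200, 1.0400)
q' = (-0.7125, 0.2339, 0.6566, 0.0807)
v' = (-0.1200, -0.9200, 0.5800)
ω' = (0.6940, -1.1727, -0.0398)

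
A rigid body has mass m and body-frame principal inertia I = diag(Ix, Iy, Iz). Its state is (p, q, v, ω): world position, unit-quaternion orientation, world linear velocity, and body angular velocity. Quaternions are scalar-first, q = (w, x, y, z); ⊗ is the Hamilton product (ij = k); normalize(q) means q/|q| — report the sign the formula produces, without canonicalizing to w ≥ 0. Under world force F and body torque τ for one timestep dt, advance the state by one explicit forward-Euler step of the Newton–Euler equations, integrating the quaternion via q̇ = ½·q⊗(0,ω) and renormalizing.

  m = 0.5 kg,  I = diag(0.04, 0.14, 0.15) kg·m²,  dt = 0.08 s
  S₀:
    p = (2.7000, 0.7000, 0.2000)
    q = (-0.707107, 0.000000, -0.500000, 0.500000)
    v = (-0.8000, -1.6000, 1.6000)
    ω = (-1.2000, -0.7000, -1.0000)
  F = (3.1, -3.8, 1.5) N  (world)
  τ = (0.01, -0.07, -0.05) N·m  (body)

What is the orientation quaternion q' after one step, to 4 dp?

q' = (-0.6995, 0.0678, -0.5030, 0.5031)

Hamilton product q⊗(0,ω) = (0.1500000, 1.6985284, -0.1050251, 0.1071070)
q' = normalize(q + ½dt·q⊗(0,ω)) = (-0.6995, 0.0678, -0.5030, 0.5031)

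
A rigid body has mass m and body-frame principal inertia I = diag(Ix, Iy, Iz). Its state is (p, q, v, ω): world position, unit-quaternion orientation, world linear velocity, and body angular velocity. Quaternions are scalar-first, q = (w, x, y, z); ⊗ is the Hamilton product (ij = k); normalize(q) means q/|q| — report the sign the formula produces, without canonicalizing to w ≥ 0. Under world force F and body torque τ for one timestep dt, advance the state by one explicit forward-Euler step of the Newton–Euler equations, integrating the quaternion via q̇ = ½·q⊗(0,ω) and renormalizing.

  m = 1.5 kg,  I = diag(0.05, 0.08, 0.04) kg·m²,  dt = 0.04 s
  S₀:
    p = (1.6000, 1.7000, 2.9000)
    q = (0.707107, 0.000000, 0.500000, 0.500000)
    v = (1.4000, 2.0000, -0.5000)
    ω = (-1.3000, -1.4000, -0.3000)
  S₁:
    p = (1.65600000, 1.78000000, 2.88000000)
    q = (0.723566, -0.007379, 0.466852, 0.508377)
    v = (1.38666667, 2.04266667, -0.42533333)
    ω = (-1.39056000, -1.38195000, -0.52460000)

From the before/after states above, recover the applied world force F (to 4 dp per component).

v₁ − v₀ = (-0.01333333, 0.04266667, 0.07466667)
m·(v₁−v₀)/dt = (-0.5000, 1.6000, 2.8000)

F = (-0.5000, 1.6000, 2.8000)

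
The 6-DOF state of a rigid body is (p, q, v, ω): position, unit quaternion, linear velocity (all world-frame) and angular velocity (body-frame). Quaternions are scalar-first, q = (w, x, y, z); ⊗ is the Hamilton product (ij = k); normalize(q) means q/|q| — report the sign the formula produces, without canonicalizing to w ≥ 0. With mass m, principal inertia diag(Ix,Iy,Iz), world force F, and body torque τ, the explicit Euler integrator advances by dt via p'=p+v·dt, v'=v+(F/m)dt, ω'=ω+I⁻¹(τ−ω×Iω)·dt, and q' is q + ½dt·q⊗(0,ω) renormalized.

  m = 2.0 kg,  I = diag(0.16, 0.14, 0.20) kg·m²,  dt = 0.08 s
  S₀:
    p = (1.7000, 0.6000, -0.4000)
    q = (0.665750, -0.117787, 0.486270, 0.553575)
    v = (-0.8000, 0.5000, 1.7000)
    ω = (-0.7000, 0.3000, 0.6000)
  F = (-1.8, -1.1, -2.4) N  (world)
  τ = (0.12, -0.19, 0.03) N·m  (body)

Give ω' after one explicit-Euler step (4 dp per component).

gyro term ω×Iω = (0.0108, 0.0168, 0.0042)
(τ − ω×Iω)/I = (0.6825, -1.4771, 0.1290)
ω + α·dt = (-0.6454, 0.1818, 0.6103)

ω' = (-0.6454, 0.1818, 0.6103)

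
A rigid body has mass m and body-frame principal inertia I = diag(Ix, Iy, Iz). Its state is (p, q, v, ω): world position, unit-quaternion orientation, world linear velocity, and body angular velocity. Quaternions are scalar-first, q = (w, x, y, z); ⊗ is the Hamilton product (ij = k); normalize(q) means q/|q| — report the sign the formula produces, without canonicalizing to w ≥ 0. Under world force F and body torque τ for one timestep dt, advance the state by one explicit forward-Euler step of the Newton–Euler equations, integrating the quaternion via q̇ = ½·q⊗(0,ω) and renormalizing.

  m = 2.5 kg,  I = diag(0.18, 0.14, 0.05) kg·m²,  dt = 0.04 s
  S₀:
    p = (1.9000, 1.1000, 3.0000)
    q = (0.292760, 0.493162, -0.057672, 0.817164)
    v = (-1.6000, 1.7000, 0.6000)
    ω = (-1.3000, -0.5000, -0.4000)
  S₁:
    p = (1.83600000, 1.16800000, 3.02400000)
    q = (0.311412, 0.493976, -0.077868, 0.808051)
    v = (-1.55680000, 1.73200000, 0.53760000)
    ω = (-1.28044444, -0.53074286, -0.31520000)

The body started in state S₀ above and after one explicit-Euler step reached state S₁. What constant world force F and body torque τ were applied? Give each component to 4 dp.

Δv = v₁−v₀ = (0.04320000, 0.03200000, -0.06240000)
applied force F = (2.7000, 2.0000, -3.9000)
Δω = ω₁−ω₀ = (0.01955556, -0.03074286, 0.08480000)
applied torque τ = (0.0700, -0.0400, 0.0800)

F = (2.7000, 2.0000, -3.9000)
τ = (0.0700, -0.0400, 0.0800)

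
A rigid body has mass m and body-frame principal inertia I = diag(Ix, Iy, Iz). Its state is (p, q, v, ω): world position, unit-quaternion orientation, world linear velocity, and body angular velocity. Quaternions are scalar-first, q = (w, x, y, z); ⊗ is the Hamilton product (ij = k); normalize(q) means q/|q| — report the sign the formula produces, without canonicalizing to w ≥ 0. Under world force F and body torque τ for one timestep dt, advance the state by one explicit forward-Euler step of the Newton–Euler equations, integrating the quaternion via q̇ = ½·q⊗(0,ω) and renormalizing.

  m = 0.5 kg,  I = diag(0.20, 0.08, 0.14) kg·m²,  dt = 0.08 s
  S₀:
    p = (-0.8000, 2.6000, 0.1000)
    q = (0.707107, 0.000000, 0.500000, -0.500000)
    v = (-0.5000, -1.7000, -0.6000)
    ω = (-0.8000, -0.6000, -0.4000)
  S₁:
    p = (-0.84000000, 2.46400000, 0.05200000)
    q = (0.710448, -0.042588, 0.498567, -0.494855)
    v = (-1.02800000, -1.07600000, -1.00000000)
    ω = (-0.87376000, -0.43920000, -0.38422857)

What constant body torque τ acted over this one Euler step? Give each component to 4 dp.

ω₁ − ω₀ = (-0.07376000, 0.16080000, 0.01577143)
ω₀×(Iω₀) = (0.0144, 0.0192, -0.0576)
τ = I·(Δω/dt) + ω₀×(Iω₀) = (-0.1700, 0.1800, -0.0300)

τ = (-0.1700, 0.1800, -0.0300)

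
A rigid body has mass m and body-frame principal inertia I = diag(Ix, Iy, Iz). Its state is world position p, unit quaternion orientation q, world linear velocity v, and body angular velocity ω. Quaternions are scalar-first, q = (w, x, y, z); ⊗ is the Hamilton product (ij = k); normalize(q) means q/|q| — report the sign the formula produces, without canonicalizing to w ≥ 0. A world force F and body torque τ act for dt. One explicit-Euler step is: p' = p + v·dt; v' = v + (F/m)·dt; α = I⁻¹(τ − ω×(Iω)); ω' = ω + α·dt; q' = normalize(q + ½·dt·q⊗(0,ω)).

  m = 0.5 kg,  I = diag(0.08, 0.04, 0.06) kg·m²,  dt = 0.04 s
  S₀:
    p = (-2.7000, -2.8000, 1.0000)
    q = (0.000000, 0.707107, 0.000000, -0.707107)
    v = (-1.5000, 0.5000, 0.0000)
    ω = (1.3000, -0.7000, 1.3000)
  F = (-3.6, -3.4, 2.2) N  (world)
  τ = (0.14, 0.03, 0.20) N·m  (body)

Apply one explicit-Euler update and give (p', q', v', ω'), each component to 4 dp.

precession coupling ω×(Iω) = (-0.0182, 0.0338, 0.0364)
(τ − ω×Iω)/I = (1.9775, -0.0950, 2.7267)
ω' = ω + α·dt = (1.3791, -0.7038, 1.4091)
q⊗(0,ω) = (0.0000000, -0.4949749, -1.8384782, -0.4949749)
q' = normalize(q + ½dt·q⊗(0,ω)) = (0.0000, 0.6967, -0.0367, -0.7165)
p' = p + v·dt = (-2.7600, -2.7800, 1.0000)
v' = v + a·dt = (-1.7880, 0.2280, 0.1760)

p' = (-2.7600, -2.7800, 1.0000)
q' = (0.0000, 0.6967, -0.0367, -0.7165)
v' = (-1.7880, 0.2280, 0.1760)
ω' = (1.3791, -0.7038, 1.4091)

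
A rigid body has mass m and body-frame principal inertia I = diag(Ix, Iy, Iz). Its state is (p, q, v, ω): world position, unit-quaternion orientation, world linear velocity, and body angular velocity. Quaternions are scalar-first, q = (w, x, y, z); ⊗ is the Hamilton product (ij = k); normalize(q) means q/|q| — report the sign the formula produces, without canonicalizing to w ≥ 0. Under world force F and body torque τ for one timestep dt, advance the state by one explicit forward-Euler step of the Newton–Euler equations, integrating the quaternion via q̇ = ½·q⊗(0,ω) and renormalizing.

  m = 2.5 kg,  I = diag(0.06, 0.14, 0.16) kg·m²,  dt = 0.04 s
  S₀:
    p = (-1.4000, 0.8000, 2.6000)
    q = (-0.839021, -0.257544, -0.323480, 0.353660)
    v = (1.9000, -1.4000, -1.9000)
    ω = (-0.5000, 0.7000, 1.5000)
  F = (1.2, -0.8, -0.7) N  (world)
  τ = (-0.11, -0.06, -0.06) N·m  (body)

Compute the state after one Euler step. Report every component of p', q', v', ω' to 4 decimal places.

ω×(Iω) gyroscopic = (0.0210, 0.0750, -0.0280)
α = I⁻¹(τ − ω×Iω) = (-2.1833, -0.9643, -0.2000)
new body rate ω' = (-0.5873, 0.6614, 1.4920)
2q̇ = q⊗(0,ω) = (-0.4328260, -0.3132715, -0.3778287, -1.6005523)
q + ½dt·q⊗(0,ω), renormalized = (-0.8472, -0.2637, -0.3308, 0.3215)
p + v·dt = (-1.3240, 0.7440, 2.5240)
v' = v + a·dt = (1.9192, -1.4128, -1.9112)

p' = (-1.3240, 0.7440, 2.5240)
q' = (-0.8472, -0.2637, -0.3308, 0.3215)
v' = (1.9192, -1.4128, -1.9112)
ω' = (-0.5873, 0.6614, 1.4920)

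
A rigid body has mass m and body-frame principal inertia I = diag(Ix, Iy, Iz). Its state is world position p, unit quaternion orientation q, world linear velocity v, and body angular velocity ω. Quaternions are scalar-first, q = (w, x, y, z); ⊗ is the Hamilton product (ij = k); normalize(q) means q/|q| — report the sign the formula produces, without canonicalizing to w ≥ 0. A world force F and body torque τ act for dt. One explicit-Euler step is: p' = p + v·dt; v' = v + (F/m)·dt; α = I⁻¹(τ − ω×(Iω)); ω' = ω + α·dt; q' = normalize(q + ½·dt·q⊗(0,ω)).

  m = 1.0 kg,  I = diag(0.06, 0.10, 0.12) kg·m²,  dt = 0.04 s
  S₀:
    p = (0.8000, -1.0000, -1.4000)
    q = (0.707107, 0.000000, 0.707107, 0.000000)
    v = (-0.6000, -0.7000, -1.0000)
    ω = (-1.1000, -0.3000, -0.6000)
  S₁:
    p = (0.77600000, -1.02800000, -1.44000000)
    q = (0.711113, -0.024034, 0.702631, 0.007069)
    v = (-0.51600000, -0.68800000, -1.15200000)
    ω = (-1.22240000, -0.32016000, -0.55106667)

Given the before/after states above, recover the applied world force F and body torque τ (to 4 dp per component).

F = (2.1000, 0.3000, -3.8000)
τ = (-0.1800, -0.0900, 0.1600)

v₁ − v₀ = (0.08400000, 0.01200000, -0.15200000)
m·(v₁−v₀)/dt = (2.1000, 0.3000, -3.8000)
Δω = ω₁−ω₀ = (-0.12240000, -0.02016000, 0.04893333)
ω₀×(Iω₀) = (0.0036, -0.0396, 0.0132)
τ = I·(Δω/dt) + ω₀×(Iω₀) = (-0.1800, -0.0900, 0.1600)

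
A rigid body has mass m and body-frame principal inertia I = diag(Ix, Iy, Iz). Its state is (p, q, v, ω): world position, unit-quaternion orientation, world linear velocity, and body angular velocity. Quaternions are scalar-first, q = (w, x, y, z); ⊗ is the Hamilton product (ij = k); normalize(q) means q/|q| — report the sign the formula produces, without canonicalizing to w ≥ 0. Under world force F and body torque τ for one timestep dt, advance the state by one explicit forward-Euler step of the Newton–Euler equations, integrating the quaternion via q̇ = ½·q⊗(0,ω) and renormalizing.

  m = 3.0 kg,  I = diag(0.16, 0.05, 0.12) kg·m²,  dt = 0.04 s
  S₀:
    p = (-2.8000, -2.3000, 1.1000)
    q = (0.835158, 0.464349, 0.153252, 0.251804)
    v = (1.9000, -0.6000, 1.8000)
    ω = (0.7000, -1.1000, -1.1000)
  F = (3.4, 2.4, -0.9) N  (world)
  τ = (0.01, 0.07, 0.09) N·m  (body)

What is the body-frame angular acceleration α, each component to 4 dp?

α = (-0.4669, 2.0160, 0.0442)

gyro term ω×Iω = (0.0847, -0.0308, 0.0847)
α = I⁻¹(τ − ω×Iω) = (-0.4669, 2.0160, 0.0442)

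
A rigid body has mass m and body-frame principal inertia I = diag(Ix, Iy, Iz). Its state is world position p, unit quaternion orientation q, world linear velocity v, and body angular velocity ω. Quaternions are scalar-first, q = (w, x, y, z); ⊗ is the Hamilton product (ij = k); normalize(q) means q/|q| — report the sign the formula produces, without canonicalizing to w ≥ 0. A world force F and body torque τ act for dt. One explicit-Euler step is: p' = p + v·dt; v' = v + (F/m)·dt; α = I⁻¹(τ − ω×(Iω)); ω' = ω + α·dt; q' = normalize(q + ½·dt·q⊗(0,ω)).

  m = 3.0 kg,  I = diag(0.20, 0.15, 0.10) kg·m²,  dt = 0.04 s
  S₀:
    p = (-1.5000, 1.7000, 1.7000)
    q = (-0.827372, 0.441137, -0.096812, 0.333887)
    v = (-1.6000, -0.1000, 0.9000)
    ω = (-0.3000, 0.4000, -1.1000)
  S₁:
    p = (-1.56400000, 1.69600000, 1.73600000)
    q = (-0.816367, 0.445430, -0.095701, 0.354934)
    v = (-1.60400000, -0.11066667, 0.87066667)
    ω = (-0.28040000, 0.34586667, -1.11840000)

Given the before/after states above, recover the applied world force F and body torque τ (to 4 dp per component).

v₁ − v₀ = (-0.00400000, -0.01066667, -0.02933333)
m·(v₁−v₀)/dt = (-0.3000, -0.8000, -2.2000)
ω₁ − ω₀ = (0.01960000, -0.05413333, -0.01840000)
ω₀×(Iω₀) = (0.0220, 0.0330, 0.0060)
applied torque τ = (0.1200, -0.1700, -0.0400)

F = (-0.3000, -0.8000, -2.2000)
τ = (0.1200, -0.1700, -0.0400)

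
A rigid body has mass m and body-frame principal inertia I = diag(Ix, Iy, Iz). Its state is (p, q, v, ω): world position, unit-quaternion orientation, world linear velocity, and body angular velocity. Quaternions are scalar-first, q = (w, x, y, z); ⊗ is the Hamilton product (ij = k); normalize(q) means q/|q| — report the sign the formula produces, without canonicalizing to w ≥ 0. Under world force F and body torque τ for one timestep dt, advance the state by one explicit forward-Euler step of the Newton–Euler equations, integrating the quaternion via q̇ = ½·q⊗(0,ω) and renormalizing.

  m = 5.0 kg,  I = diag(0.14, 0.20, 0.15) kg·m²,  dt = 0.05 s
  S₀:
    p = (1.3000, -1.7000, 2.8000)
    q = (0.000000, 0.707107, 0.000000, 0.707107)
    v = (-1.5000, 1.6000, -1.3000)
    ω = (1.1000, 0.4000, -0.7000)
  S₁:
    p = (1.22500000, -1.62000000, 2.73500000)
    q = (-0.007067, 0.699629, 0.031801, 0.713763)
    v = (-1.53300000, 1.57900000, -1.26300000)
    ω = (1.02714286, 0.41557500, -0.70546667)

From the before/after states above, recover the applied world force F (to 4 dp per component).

F = (-3.3000, -2.1000, 3.7000)

v₁ − v₀ = (-0.03300000, -0.02100000, 0.03700000)
F = m·Δv/dt = (-3.3000, -2.1000, 3.7000)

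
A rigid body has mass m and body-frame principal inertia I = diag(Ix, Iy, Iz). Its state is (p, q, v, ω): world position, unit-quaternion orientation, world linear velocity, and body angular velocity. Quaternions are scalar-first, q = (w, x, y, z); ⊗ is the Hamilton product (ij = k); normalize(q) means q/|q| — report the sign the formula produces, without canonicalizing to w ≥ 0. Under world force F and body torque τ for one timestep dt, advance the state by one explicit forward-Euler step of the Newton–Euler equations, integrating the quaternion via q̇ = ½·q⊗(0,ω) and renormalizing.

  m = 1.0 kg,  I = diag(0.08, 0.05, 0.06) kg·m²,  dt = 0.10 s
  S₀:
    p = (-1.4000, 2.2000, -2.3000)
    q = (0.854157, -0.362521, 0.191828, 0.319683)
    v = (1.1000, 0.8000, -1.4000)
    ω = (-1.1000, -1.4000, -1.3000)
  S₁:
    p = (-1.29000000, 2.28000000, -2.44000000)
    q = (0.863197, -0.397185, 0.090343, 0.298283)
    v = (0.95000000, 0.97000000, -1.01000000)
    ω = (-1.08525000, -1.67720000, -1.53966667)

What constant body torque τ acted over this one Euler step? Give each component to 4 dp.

τ = (0.0300, -0.1100, -0.1900)

rate change Δω = (0.01475000, -0.27720000, -0.23966667)
precession coupling = (0.0182, 0.0286, -0.0462)
applied torque τ = (0.0300, -0.1100, -0.1900)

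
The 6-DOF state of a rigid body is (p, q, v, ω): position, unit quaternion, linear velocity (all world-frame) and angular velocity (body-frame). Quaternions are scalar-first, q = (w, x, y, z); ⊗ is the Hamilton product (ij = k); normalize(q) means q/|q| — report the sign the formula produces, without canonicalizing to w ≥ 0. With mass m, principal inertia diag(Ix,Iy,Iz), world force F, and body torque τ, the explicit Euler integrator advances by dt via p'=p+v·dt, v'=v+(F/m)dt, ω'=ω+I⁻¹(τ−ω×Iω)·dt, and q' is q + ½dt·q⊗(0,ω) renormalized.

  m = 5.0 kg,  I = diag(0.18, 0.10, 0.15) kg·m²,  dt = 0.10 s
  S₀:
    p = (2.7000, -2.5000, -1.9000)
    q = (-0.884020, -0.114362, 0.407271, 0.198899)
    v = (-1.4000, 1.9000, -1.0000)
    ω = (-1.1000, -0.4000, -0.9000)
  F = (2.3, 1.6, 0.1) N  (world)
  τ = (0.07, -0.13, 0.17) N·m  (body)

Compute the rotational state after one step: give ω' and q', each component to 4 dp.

gyro term ω×Iω = (0.0180, 0.0297, -0.0352)
(τ − ω×Iω)/I = (0.2889, -1.5970, 1.3680)
new body rate ω' = (-1.0711, -0.5597, -0.7632)
q⊗(0,ω) = (0.2161193, 0.6854377, 0.0318933, 1.2893609)
q + ½dt·q⊗(0,ω), renormalized = (-0.8708, -0.0799, 0.4078, 0.2627)

ω' = (-1.0711, -0.5597, -0.7632)
q' = (-0.8708, -0.0799, 0.4078, 0.2627)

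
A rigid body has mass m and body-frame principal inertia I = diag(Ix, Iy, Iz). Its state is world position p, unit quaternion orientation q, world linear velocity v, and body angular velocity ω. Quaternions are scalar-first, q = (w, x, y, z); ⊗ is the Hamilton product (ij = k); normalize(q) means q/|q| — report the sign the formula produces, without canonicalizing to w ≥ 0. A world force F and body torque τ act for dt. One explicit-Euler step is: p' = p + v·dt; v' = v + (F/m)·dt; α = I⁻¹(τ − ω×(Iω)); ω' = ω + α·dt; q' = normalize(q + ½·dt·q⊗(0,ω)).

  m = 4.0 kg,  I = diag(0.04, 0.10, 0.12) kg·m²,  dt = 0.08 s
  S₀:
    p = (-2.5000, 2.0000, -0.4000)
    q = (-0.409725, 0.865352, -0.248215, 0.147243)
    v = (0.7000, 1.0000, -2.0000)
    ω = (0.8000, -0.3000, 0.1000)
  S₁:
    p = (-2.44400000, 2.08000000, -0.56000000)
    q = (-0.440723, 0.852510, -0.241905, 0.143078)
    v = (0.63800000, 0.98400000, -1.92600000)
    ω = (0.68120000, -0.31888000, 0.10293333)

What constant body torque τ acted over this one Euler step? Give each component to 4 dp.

τ = (-0.0600, -0.0300, -0.0100)

rate change Δω = (-0.11880000, -0.01888000, 0.00293333)
τ = I·(Δω/dt) + ω₀×(Iω₀) = (-0.0600, -0.0300, -0.0100)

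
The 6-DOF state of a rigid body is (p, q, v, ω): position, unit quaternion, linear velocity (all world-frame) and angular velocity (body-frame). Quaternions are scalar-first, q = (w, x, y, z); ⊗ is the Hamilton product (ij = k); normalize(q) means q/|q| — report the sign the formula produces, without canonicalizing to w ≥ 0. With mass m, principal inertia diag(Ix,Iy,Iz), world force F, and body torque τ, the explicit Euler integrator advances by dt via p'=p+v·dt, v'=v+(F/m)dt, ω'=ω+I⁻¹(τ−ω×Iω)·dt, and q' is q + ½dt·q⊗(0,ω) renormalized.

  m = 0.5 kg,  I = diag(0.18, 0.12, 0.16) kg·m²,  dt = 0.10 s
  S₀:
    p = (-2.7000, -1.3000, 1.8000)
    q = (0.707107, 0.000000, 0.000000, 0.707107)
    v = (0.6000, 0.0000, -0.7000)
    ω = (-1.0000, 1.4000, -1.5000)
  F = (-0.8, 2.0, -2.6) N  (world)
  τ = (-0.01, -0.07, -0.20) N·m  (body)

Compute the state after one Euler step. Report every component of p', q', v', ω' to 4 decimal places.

p' = (-2.6400, -1.3000, 1.7300)
q' = (0.7552, -0.0843, 0.0141, 0.6499)
v' = (0.4400, 0.4000, -1.2200)
ω' = (-0.9589, 1.3167, -1.6775)

p + v·dt = (-2.6400, -1.3000, 1.7300)
new velocity v' = (0.4400, 0.4000, -1.2200)
precession coupling ω×(Iω) = (-0.0840, 0.0300, 0.0840)
α = I⁻¹(τ − ω×Iω) = (0.4111, -0.8333, -1.7750)
new body rate ω' = (-0.9589, 1.3167, -1.6775)
Hamilton product q⊗(0,ω) = (1.0606605, -1.6970568, 0.2828428, -1.0606605)
q + ½dt·q⊗(0,ω), renormalized = (0.7552, -0.0843, 0.0141, 0.6499)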